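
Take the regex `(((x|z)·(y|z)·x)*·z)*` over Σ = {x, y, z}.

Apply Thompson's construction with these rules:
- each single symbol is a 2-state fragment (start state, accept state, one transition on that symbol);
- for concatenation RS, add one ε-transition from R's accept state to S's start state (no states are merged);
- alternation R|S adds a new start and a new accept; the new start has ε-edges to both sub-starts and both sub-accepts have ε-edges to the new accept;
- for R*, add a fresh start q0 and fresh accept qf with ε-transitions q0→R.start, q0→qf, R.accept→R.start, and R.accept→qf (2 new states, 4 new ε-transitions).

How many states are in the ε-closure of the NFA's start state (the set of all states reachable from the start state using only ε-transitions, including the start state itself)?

8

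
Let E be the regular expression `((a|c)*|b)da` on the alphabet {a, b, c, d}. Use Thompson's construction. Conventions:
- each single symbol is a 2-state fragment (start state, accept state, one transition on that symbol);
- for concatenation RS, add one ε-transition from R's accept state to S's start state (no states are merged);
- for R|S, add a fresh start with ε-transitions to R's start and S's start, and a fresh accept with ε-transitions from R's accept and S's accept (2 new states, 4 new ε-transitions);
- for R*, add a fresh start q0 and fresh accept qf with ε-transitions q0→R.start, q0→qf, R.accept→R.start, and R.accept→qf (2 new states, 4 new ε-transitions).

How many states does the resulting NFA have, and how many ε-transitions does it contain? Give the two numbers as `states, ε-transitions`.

Per subexpression:
Each of the 5 symbol leaves contributes 2 states and 0 ε-transitions.
  a|c → 6 states, 4 ε-transitions
  (a|c)* → 8 states, 8 ε-transitions
  (a|c)*|b → 12 states, 12 ε-transitions
  ((a|c)*|b)da → 16 states, 14 ε-transitions

16, 14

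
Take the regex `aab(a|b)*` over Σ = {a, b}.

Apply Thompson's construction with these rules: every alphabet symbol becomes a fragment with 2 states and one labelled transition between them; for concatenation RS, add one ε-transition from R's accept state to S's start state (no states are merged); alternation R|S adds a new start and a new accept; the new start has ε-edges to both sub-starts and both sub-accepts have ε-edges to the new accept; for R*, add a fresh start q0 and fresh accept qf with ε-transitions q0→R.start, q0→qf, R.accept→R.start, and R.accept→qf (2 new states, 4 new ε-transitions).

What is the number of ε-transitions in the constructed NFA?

11

By structural recursion:
Each of the 5 symbol leaves contributes 0 ε-transitions.
  a|b — 4 ε-transitions
  (a|b)* — 8 ε-transitions
  aab(a|b)* — 11 ε-transitions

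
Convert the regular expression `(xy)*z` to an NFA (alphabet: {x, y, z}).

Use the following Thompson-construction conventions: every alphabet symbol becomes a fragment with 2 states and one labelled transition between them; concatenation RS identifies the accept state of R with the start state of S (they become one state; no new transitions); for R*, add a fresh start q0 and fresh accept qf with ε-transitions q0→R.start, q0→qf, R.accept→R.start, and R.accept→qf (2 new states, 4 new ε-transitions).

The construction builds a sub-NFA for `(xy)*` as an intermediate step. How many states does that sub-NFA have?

Fragment for `(xy)*`:
Each of the 2 symbol leaves contributes a 2-state fragment.
  xy : 3 states
  (xy)* : 5 states

5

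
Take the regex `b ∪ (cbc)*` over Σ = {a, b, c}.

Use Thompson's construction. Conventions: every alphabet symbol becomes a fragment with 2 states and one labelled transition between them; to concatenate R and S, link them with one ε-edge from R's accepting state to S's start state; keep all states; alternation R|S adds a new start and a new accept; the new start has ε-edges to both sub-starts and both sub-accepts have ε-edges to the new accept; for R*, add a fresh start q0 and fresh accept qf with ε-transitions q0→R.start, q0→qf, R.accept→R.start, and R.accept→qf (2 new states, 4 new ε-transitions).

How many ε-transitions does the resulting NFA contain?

10

Per subexpression:
Each of the 4 symbol leaves contributes 0 ε-transitions.
  cbc → 2 ε-transitions
  (cbc)* → 6 ε-transitions
  b ∪ (cbc)* → 10 ε-transitions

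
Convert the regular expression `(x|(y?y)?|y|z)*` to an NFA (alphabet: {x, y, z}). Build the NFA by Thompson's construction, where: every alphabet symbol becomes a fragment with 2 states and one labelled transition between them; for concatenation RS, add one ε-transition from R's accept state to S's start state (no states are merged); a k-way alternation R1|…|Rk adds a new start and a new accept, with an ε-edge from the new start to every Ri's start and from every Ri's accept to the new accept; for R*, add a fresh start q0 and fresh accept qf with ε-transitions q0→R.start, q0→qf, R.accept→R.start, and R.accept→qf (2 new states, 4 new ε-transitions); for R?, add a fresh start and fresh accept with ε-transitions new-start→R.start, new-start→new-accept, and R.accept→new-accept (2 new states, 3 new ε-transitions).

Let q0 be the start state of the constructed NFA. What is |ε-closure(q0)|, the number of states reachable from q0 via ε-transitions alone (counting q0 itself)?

Let C(F) = |ε-closure(F.start)| within fragment F, and note whether F accepts ε. Symbol fragments have C = 1 and do not accept ε. Then:
  y? : new start has ε-edges to the inner start and to the new accept, so C = 2 + 1 = 3
  y?y : C = 3 + 1 = 4 (closure spills across the concat boundary because the left factor accepts ε)
  (y?y)? : new start has ε-edges to the inner start and to the new accept, so C = 2 + 4 = 6
  x|(y?y)?|y|z : new start ε-reaches every alternative's start; at least one alternative accepts ε, so the union's new accept is reached too: C = 1 + 1 + 6 + 1 + 1 + 1 = 11
  (x|(y?y)?|y|z)* : new start has ε-edges to the inner start and to the new accept, so C = 2 + 11 = 13

13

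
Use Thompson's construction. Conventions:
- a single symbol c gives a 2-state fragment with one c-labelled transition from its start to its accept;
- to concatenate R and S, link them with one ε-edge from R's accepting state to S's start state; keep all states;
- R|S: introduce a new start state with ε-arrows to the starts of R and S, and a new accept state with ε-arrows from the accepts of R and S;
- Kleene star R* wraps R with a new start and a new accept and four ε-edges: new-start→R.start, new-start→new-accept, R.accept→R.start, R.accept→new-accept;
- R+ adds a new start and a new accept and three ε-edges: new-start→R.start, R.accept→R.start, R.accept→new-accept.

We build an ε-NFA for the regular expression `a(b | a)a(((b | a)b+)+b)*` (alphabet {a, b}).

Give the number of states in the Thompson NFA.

Building bottom-up:
Each of the 8 symbol leaves contributes a 2-state fragment.
  b | a : 6 states
  b | a : 6 states
  b+ : 4 states
  (b | a)b+ : 10 states
  ((b | a)b+)+ : 12 states
  ((b | a)b+)+b : 14 states
  (((b | a)b+)+b)* : 16 states
  a(b | a)a(((b | a)b+)+b)* : 26 states

26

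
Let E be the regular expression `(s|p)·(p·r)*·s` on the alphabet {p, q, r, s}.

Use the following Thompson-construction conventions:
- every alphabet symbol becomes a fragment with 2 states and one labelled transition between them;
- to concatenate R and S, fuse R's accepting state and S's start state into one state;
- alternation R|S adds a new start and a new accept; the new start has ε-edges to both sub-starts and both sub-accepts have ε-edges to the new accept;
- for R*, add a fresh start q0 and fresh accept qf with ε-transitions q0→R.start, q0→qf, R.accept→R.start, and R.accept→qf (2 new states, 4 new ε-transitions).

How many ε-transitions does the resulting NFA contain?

By structural recursion:
Each of the 5 symbol leaves contributes 0 ε-transitions.
  s|p — 4 ε-transitions
  p·r — 0 ε-transitions
  (p·r)* — 4 ε-transitions
  (s|p)·(p·r)*·s — 8 ε-transitions

8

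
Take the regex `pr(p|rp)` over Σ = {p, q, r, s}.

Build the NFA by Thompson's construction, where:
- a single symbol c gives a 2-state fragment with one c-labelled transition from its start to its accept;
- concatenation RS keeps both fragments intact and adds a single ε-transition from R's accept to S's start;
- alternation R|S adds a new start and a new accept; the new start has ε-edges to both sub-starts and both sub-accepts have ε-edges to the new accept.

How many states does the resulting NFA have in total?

12

By structural recursion:
Each of the 5 symbol leaves contributes a 2-state fragment.
  rp — 4 states
  p|rp — 8 states
  pr(p|rp) — 12 states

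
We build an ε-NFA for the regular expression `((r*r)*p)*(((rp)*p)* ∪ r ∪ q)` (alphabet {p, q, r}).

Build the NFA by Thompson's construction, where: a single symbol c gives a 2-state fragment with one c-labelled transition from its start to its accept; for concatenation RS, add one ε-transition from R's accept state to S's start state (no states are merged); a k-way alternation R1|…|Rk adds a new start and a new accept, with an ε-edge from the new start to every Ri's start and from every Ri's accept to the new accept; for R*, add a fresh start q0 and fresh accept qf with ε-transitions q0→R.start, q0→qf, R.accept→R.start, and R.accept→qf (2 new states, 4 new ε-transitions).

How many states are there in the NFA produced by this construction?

28

Bottom-up over the parse tree:
Each of the 8 symbol leaves contributes a 2-state fragment.
  r* = 4 states
  r*r = 6 states
  (r*r)* = 8 states
  (r*r)*p = 10 states
  ((r*r)*p)* = 12 states
  rp = 4 states
  (rp)* = 6 states
  (rp)*p = 8 states
  ((rp)*p)* = 10 states
  ((rp)*p)* ∪ r ∪ q = 16 states
  ((r*r)*p)*(((rp)*p)* ∪ r ∪ q) = 28 states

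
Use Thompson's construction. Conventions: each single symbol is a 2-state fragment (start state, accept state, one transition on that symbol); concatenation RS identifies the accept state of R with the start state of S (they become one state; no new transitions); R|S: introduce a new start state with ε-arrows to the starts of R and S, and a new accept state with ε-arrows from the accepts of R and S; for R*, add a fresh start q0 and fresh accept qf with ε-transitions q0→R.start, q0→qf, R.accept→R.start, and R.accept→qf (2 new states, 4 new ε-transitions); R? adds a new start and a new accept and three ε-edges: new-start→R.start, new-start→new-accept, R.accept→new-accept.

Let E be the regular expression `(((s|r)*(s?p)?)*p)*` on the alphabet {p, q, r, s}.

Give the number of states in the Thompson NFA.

Bottom-up over the parse tree:
Each of the 5 symbol leaves contributes a 2-state fragment.
  s|r → 6 states
  (s|r)* → 8 states
  s? → 4 states
  s?p → 5 states
  (s?p)? → 7 states
  (s|r)*(s?p)? → 14 states
  ((s|r)*(s?p)?)* → 16 states
  ((s|r)*(s?p)?)*p → 17 states
  (((s|r)*(s?p)?)*p)* → 19 states

19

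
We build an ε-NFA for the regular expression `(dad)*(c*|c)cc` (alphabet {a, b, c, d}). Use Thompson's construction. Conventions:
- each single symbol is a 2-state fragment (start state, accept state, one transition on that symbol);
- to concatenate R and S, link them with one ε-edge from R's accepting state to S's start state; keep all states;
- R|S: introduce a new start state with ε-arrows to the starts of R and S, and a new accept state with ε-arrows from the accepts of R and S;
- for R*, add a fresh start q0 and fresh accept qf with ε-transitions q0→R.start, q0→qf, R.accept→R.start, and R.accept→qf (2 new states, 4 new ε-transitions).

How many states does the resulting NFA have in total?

20

Recursing over subexpressions:
Each of the 7 symbol leaves contributes a 2-state fragment.
  dad — 6 states
  (dad)* — 8 states
  c* — 4 states
  c*|c — 8 states
  (dad)*(c*|c)cc — 20 states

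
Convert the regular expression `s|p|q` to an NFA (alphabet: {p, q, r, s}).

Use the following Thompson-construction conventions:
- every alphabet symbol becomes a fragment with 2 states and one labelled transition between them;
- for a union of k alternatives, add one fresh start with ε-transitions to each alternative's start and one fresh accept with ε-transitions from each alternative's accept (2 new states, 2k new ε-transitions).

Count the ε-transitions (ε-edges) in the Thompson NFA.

6

Bottom-up over the parse tree:
Each of the 3 symbol leaves contributes 0 ε-transitions.
  s|p|q — 6 ε-transitions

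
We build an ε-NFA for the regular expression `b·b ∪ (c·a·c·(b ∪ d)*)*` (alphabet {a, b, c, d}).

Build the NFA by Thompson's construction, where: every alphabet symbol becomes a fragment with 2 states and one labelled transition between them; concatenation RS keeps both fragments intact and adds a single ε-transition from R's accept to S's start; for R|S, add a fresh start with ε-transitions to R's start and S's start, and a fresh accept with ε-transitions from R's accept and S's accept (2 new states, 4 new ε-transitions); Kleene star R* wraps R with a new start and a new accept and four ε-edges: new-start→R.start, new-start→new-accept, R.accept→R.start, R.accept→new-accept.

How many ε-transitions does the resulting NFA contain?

Bottom-up over the parse tree:
Each of the 7 symbol leaves contributes 0 ε-transitions.
  b·b = 1 ε-transition
  b ∪ d = 4 ε-transitions
  (b ∪ d)* = 8 ε-transitions
  c·a·c·(b ∪ d)* = 11 ε-transitions
  (c·a·c·(b ∪ d)*)* = 15 ε-transitions
  b·b ∪ (c·a·c·(b ∪ d)*)* = 20 ε-transitions

20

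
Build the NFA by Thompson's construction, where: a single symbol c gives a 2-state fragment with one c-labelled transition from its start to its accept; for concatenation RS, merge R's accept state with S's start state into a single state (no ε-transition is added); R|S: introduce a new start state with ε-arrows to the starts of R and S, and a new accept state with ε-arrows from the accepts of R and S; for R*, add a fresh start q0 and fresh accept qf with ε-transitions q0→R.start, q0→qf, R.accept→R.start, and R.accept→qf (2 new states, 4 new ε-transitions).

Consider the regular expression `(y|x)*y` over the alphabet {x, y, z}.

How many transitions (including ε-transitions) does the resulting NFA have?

Bottom-up over the parse tree:
Each of the 3 symbol leaves contributes 1 transition (1 symbol, 0 ε).
  y|x = 6 transitions (2 symbol, 4 ε)
  (y|x)* = 10 transitions (2 symbol, 8 ε)
  (y|x)*y = 11 transitions (3 symbol, 8 ε)

11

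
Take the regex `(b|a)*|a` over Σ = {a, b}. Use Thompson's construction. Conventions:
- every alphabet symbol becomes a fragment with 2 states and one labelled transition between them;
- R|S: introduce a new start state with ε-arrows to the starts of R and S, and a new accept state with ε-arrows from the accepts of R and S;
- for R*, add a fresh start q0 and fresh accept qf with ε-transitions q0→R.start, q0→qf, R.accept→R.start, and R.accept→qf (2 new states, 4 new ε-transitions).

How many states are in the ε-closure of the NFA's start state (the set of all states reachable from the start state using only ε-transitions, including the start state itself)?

8

Let C(F) = |ε-closure(F.start)| within fragment F, and note whether F accepts ε. Symbol fragments have C = 1 and do not accept ε. Then:
  b|a : new start ε-reaches every alternative's start; none of them accept ε, so the new accept is not reached: |ε-closure| = 1 + 1 + 1 = 3
  (b|a)* : the star's fresh start ε-reaches both the body's start and the fresh accept: |ε-closure| = 2 + 3 = 5
  (b|a)*|a : |ε-closure| = 1 (new start) + (5 + 1) + 1 (new accept, since some branch ε-reaches its own accept) = 8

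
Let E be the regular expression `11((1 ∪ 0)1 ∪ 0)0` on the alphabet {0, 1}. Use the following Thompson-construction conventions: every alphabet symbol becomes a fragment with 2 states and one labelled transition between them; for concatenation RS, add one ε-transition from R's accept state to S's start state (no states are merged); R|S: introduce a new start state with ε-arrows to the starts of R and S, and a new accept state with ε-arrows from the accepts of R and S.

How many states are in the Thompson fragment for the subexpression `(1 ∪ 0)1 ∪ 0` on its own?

Fragment for `(1 ∪ 0)1 ∪ 0`:
Each of the 4 symbol leaves contributes a 2-state fragment.
  1 ∪ 0 → 6 states
  (1 ∪ 0)1 → 8 states
  (1 ∪ 0)1 ∪ 0 → 12 states

12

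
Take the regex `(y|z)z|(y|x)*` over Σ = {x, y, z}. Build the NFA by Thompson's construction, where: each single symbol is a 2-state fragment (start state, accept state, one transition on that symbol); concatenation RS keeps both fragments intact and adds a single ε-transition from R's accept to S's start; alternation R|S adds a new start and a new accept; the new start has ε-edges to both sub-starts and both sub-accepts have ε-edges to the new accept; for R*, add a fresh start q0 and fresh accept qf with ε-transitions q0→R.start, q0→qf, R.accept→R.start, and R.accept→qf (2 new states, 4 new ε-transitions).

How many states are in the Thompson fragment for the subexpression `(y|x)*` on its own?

Fragment for `(y|x)*`:
Each of the 2 symbol leaves contributes a 2-state fragment.
  y|x — 6 states
  (y|x)* — 8 states

8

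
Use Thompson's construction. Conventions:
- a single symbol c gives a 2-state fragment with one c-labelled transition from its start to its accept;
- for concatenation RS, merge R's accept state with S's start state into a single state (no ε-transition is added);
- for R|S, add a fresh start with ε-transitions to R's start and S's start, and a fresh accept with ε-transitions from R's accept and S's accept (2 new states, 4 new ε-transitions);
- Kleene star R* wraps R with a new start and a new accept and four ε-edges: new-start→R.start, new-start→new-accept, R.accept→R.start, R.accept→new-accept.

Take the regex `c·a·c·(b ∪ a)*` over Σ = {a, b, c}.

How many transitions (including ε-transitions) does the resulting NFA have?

13

By structural recursion:
Each of the 5 symbol leaves contributes 1 transition (1 symbol, 0 ε).
  b ∪ a — 6 transitions (2 symbol, 4 ε)
  (b ∪ a)* — 10 transitions (2 symbol, 8 ε)
  c·a·c·(b ∪ a)* — 13 transitions (5 symbol, 8 ε)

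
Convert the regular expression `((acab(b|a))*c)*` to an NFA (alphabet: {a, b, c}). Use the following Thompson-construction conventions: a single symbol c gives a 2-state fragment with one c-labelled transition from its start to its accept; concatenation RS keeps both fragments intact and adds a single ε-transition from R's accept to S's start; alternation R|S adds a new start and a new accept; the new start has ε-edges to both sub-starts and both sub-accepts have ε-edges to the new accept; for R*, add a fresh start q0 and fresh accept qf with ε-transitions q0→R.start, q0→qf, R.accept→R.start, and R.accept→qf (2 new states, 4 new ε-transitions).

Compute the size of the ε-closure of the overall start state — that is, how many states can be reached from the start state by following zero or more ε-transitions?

6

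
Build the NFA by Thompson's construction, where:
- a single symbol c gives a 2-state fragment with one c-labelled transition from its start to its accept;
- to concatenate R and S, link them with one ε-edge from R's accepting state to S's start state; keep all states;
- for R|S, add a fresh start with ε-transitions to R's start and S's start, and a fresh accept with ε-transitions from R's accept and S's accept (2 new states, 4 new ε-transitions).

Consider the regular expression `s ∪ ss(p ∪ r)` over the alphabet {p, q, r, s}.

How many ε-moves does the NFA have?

10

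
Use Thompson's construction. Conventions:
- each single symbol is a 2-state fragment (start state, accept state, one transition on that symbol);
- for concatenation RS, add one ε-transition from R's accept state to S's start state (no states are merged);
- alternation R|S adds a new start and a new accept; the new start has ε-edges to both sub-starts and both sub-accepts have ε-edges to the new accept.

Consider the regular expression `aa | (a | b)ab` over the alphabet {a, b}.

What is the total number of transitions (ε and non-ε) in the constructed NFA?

17

Bottom-up over the parse tree:
Each of the 6 symbol leaves contributes 1 transition (1 symbol, 0 ε).
  aa — 3 transitions (2 symbol, 1 ε)
  a | b — 6 transitions (2 symbol, 4 ε)
  (a | b)ab — 10 transitions (4 symbol, 6 ε)
  aa | (a | b)ab — 17 transitions (6 symbol, 11 ε)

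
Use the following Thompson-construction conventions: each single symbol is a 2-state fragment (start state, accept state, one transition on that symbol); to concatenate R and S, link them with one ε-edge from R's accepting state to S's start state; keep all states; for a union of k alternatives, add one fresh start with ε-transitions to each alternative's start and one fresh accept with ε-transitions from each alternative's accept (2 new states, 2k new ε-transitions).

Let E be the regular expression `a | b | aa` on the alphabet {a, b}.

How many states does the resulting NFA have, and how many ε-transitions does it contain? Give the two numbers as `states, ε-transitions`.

10, 7

Building bottom-up:
Each of the 4 symbol leaves contributes 2 states and 0 ε-transitions.
  aa = 4 states, 1 ε-transition
  a | b | aa = 10 states, 7 ε-transitions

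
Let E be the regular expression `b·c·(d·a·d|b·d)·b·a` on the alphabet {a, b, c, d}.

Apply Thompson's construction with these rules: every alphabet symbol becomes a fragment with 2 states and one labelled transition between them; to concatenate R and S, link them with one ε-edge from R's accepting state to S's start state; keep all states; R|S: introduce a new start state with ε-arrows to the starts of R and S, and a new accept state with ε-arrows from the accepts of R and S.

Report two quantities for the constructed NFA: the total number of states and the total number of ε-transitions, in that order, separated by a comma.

Recursing over subexpressions:
Each of the 9 symbol leaves contributes 2 states and 0 ε-transitions.
  d·a·d — 6 states, 2 ε-transitions
  b·d — 4 states, 1 ε-transition
  d·a·d|b·d — 12 states, 7 ε-transitions
  b·c·(d·a·d|b·d)·b·a — 20 states, 11 ε-transitions

20, 11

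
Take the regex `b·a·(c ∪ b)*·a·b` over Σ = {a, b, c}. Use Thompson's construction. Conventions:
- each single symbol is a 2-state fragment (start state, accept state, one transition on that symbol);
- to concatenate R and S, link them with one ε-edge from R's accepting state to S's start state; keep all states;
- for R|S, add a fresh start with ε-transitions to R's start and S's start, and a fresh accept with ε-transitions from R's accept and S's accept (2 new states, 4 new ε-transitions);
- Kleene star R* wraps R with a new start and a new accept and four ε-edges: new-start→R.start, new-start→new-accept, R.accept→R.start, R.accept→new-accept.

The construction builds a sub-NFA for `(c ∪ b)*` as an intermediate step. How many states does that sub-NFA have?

8

Fragment for `(c ∪ b)*`:
Each of the 2 symbol leaves contributes a 2-state fragment.
  c ∪ b → 6 states
  (c ∪ b)* → 8 states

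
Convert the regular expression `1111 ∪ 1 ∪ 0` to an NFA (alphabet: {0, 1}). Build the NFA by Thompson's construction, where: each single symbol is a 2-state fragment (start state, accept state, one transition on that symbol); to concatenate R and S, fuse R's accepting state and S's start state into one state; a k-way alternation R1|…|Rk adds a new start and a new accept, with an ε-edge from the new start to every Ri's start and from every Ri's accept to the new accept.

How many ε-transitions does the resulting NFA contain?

By structural recursion:
Each of the 6 symbol leaves contributes 0 ε-transitions.
  1111 = 0 ε-transitions
  1111 ∪ 1 ∪ 0 = 6 ε-transitions

6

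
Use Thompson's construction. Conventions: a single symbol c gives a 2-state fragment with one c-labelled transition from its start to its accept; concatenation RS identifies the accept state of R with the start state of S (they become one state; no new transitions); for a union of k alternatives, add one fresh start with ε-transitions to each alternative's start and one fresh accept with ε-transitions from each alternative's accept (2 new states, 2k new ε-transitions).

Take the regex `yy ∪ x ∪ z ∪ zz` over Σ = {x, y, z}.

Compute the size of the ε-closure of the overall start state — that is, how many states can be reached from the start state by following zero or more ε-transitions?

Compute the ε-closure size of each fragment's start state recursively; a symbol fragment's start has no outgoing ε-edge, so its closure is just itself (size 1).
  yy — same as the first factor's closure: |closure| = 1
  zz — same as the first factor's closure: |closure| = 1
  yy ∪ x ∪ z ∪ zz — |closure| = 1 + 1 + 1 + 1 + 1 = 5 (the new accept is not ε-reachable since no branch accepts ε)

5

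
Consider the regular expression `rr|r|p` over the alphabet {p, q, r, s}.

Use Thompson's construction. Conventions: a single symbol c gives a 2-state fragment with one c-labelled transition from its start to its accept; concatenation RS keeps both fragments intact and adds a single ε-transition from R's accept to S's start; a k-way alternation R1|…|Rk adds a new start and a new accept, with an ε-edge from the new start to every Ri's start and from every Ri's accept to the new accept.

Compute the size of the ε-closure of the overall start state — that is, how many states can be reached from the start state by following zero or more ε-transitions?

Work bottom-up. For each fragment F, track |ε-closure(F.start)| and whether F's accept lies in that closure (i.e. whether F accepts ε). A single-symbol fragment has closure size 1 and does not accept ε.
  rr → |ε-closure| equals the left operand's closure size = 1 (its accept is not ε-reachable, so the closure stops there)
  rr|r|p → |ε-closure| = 1 + 1 + 1 + 1 = 4 (the new accept is not ε-reachable since no branch accepts ε)

4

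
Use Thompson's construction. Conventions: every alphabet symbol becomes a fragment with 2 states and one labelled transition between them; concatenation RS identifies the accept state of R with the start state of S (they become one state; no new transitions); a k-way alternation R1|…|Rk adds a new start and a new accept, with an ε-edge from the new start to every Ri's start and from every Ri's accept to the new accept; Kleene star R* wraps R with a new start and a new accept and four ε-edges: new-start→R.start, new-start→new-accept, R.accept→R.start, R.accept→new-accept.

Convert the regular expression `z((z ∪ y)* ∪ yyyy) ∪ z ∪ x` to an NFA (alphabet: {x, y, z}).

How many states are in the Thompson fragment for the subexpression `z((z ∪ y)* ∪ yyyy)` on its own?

16

Fragment for `z((z ∪ y)* ∪ yyyy)`:
Each of the 7 symbol leaves contributes a 2-state fragment.
  z ∪ y = 6 states
  (z ∪ y)* = 8 states
  yyyy = 5 states
  (z ∪ y)* ∪ yyyy = 15 states
  z((z ∪ y)* ∪ yyyy) = 16 states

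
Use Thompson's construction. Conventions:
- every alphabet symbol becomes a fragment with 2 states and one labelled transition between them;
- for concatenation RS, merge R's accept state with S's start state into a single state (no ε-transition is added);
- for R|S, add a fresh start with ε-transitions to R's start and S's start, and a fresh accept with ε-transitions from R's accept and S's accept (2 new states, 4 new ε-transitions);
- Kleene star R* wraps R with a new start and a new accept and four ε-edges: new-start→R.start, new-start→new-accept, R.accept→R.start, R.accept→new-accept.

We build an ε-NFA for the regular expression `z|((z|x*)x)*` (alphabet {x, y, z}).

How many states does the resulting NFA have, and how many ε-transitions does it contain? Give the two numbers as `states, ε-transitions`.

By structural recursion:
Each of the 4 symbol leaves contributes 2 states and 0 ε-transitions.
  x* — 4 states, 4 ε-transitions
  z|x* — 8 states, 8 ε-transitions
  (z|x*)x — 9 states, 8 ε-transitions
  ((z|x*)x)* — 11 states, 12 ε-transitions
  z|((z|x*)x)* — 15 states, 16 ε-transitions

15, 16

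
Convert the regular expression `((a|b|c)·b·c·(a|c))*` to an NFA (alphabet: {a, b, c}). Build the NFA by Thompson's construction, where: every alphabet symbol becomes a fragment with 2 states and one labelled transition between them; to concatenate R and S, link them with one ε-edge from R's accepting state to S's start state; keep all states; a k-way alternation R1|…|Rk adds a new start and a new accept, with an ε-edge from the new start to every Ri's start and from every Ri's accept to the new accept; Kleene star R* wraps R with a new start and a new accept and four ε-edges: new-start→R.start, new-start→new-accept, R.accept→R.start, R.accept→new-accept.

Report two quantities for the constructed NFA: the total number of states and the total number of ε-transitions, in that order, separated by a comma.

Building bottom-up:
Each of the 7 symbol leaves contributes 2 states and 0 ε-transitions.
  a|b|c — 8 states, 6 ε-transitions
  a|c — 6 states, 4 ε-transitions
  (a|b|c)·b·c·(a|c) — 18 states, 13 ε-transitions
  ((a|b|c)·b·c·(a|c))* — 20 states, 17 ε-transitions

20, 17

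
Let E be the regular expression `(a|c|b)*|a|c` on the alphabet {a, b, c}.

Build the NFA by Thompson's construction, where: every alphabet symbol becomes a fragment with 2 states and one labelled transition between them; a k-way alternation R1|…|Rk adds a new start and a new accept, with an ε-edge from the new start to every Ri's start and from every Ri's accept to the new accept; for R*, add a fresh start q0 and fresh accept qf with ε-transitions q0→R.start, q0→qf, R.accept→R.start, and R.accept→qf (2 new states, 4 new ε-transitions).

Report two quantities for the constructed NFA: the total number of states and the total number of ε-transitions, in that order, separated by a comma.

16, 16

Bottom-up over the parse tree:
Each of the 5 symbol leaves contributes 2 states and 0 ε-transitions.
  a|c|b = 8 states, 6 ε-transitions
  (a|c|b)* = 10 states, 10 ε-transitions
  (a|c|b)*|a|c = 16 states, 16 ε-transitions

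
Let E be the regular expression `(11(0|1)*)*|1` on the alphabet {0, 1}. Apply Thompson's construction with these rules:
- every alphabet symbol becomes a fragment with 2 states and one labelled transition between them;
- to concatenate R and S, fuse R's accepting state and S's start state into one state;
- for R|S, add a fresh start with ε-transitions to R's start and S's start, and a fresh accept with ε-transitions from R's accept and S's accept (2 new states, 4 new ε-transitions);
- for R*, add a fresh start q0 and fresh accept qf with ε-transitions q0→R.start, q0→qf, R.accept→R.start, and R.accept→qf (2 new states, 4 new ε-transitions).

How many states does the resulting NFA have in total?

Recursing over subexpressions:
Each of the 5 symbol leaves contributes a 2-state fragment.
  0|1 : 6 states
  (0|1)* : 8 states
  11(0|1)* : 10 states
  (11(0|1)*)* : 12 states
  (11(0|1)*)*|1 : 16 states

16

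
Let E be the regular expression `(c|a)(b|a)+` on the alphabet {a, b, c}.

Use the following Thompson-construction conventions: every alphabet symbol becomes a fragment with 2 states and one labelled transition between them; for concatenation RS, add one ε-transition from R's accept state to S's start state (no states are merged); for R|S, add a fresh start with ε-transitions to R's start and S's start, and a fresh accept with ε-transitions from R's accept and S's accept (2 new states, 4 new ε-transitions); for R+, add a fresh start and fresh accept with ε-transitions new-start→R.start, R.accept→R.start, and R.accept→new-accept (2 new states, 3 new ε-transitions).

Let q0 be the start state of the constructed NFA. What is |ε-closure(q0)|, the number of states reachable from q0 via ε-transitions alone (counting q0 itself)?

Work bottom-up. For each fragment F, track |ε-closure(F.start)| and whether F's accept lies in that closure (i.e. whether F accepts ε). A single-symbol fragment has closure size 1 and does not accept ε.
  c|a — |ε-closure| = 1 + 1 + 1 = 3 (the new accept is not ε-reachable since no branch accepts ε)
  b|a — |ε-closure| = 1 + 1 + 1 = 3 (the new accept is not ε-reachable since no branch accepts ε)
  (b|a)+ — |ε-closure| = 1 + 3 = 4 (the body doesn't accept ε, so the new accept is not reached)
  (c|a)(b|a)+ — |ε-closure| equals the left operand's closure size = 3 (its accept is not ε-reachable, so the closure stops there)

3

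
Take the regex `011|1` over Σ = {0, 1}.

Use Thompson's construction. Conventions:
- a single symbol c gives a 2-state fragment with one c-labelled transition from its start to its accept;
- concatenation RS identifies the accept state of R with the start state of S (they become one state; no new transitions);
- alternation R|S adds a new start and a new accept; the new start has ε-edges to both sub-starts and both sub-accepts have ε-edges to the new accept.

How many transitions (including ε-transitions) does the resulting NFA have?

8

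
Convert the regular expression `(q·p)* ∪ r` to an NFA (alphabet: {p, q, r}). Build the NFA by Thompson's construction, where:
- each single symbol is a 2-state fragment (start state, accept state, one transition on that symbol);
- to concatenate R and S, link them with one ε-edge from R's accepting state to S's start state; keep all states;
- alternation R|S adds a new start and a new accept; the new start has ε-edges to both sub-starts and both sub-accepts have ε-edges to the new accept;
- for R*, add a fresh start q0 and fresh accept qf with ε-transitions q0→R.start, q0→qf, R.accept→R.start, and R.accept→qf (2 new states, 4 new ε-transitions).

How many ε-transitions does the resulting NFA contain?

9

By structural recursion:
Each of the 3 symbol leaves contributes 0 ε-transitions.
  q·p → 1 ε-transition
  (q·p)* → 5 ε-transitions
  (q·p)* ∪ r → 9 ε-transitions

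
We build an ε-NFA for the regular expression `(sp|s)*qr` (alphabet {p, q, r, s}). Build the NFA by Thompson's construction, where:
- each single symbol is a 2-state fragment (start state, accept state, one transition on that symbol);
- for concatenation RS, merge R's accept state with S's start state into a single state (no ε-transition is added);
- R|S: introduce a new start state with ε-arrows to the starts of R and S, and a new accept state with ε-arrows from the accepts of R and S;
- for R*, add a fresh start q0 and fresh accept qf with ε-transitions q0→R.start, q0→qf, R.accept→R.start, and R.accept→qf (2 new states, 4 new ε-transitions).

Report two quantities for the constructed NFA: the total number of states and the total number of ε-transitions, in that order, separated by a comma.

11, 8

Recursing over subexpressions:
Each of the 5 symbol leaves contributes 2 states and 0 ε-transitions.
  sp : 3 states, 0 ε-transitions
  sp|s : 7 states, 4 ε-transitions
  (sp|s)* : 9 states, 8 ε-transitions
  (sp|s)*qr : 11 states, 8 ε-transitions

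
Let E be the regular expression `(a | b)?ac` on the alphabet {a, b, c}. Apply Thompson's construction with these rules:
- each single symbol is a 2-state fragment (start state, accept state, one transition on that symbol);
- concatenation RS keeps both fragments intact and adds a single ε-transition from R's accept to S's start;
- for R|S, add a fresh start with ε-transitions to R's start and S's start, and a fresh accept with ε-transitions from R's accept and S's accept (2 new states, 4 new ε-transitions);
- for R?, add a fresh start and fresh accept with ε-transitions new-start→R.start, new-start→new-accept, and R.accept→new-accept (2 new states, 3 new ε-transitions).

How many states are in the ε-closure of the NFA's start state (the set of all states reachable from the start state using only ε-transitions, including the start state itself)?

6

Let C(F) = |ε-closure(F.start)| within fragment F, and note whether F accepts ε. Symbol fragments have C = 1 and do not accept ε. Then:
  a | b : new start ε-reaches every alternative's start; none of them accept ε, so the new accept is not reached: |ε-closure| = 1 + 1 + 1 = 3
  (a | b)? : new start has ε-edges to the inner start and to the new accept, so |ε-closure| = 2 + 3 = 5
  (a | b)?ac : the left operand accepts ε, so the closure extends into the next operand (via the concat ε-link); |ε-closure| = 5 + 1 = 6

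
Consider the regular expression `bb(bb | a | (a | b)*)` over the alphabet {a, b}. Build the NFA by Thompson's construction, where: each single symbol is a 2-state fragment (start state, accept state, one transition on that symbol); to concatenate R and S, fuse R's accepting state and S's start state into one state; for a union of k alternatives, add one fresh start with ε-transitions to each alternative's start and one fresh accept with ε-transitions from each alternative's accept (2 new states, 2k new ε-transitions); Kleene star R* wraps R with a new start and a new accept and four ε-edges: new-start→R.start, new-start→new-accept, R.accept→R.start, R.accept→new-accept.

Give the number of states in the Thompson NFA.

Per subexpression:
Each of the 7 symbol leaves contributes a 2-state fragment.
  bb = 3 states
  a | b = 6 states
  (a | b)* = 8 states
  bb | a | (a | b)* = 15 states
  bb(bb | a | (a | b)*) = 17 states

17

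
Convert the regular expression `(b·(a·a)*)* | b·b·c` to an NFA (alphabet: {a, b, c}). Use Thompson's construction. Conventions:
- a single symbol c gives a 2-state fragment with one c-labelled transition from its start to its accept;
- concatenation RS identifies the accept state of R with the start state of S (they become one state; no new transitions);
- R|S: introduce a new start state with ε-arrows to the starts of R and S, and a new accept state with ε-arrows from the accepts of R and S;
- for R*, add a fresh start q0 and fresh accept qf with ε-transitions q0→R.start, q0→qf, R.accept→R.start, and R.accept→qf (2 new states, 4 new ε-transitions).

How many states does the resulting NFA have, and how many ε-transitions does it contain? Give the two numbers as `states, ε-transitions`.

14, 12

Per subexpression:
Each of the 6 symbol leaves contributes 2 states and 0 ε-transitions.
  a·a = 3 states, 0 ε-transitions
  (a·a)* = 5 states, 4 ε-transitions
  b·(a·a)* = 6 states, 4 ε-transitions
  (b·(a·a)*)* = 8 states, 8 ε-transitions
  b·b·c = 4 states, 0 ε-transitions
  (b·(a·a)*)* | b·b·c = 14 states, 12 ε-transitions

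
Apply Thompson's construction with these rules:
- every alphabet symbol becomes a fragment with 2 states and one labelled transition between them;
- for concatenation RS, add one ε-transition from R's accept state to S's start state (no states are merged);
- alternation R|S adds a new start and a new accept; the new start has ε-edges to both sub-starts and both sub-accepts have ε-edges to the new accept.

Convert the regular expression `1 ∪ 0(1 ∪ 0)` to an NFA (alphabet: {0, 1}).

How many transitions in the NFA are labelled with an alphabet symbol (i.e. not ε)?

Per subexpression:
Each of the 4 symbol leaves contributes exactly 1 symbol transition.
  1 ∪ 0 = 2 symbol transitions
  0(1 ∪ 0) = 3 symbol transitions
  1 ∪ 0(1 ∪ 0) = 4 symbol transitions

4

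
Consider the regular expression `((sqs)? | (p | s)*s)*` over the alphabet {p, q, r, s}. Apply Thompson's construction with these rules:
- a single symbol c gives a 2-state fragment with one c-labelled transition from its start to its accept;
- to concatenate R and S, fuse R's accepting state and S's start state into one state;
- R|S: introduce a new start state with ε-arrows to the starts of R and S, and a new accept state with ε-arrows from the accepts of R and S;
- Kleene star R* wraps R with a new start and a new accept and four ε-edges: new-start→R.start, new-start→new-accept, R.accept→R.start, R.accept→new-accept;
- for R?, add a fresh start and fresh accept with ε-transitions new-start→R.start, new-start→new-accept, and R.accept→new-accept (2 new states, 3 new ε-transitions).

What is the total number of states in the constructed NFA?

Per subexpression:
Each of the 6 symbol leaves contributes a 2-state fragment.
  sqs — 4 states
  (sqs)? — 6 states
  p | s — 6 states
  (p | s)* — 8 states
  (p | s)*s — 9 states
  (sqs)? | (p | s)*s — 17 states
  ((sqs)? | (p | s)*s)* — 19 states

19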